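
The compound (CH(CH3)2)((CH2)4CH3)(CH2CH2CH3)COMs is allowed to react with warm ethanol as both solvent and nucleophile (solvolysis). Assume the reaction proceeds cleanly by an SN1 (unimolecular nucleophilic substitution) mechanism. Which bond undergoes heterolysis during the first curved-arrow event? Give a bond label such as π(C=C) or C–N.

Step 1: The C–O bond breaks with both electrons going to the mesylate; MsO⁻ leaves and a tertiary carbocation remains.
The bond broken in this step is the C–O bond.

C–O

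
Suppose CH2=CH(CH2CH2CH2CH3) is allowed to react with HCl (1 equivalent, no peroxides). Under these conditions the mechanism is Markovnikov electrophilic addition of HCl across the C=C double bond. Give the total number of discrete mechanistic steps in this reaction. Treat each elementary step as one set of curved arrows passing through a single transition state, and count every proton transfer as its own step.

2

Step 1: The π electrons of the C=C bond attack a proton of HCl; Markovnikov addition places the new C–H on the less-substituted alkene carbon, so the positive charge ends up on the more-substituted carbon — a secondary carbocation. The H–Cl bond breaks heterolytically, releasing Cl⁻.
(No 1,2-shift: no single shift to an adjacent carbon would give a more stable cation.)
Step 2: Nucleophilic attack by Cl⁻ on the carbocation completes the addition, giving R–Cl.
Total: 2 elementary steps.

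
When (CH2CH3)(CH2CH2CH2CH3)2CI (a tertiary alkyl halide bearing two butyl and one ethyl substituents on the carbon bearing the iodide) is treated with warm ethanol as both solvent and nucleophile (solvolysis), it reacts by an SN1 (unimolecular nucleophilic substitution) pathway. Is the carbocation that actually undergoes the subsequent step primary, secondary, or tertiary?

Step 1: Rate-determining heterolysis of the C–I bond gives I⁻ and a tertiary carbocation.
No single 1,2-shift to an adjacent carbon would give a more-substituted cation, so no rearrangement occurs.

tertiary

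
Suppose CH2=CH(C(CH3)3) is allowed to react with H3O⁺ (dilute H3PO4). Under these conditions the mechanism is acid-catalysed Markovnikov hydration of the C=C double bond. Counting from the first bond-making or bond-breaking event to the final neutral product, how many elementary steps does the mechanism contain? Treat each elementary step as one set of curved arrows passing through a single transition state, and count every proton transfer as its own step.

Step 1: The π electrons of the C=C bond attack a proton of H3O⁺; Markovnikov addition places the new C–H on the less-substituted alkene carbon, so the positive charge ends up on the more-substituted carbon — a secondary carbocation. H2O is released.
Step 2: A 1,2-methyl shift from the adjacent tert-butyl carbon moves the positive charge from the secondary centre to an adjacent carbon, generating a more stable tertiary carbocation.
Step 3: Nucleophilic capture of the cation by H2O produces the protonated alcohol (an oxonium ion).
Step 4: H2O removes a proton from the oxonium oxygen, regenerating H3O⁺ and giving the neutral alcohol.
Total: 4 elementary steps.

4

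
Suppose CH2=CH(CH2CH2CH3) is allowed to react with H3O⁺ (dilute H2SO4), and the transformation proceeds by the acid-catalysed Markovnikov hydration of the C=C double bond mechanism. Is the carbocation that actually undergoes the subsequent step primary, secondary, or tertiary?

secondary

Step 1: Protonation of the alkene by H3O⁺: the π bond acts as the nucleophile and picks up H⁺, giving the more stable (Markovnikov) secondary carbocation. H2O is released.
No single 1,2-shift to an adjacent carbon would give a more-substituted cation, so no rearrangement occurs.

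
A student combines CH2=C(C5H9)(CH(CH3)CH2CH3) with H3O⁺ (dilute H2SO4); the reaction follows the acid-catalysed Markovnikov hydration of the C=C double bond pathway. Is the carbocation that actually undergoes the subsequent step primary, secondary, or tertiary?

tertiary

Step 1: Protonation of the alkene by H3O⁺: the π bond acts as the nucleophile and picks up H⁺, giving the more stable (Markovnikov) tertiary carbocation. H2O is released.
No single 1,2-shift to an adjacent carbon would give a more-substituted cation, so no rearrangement occurs.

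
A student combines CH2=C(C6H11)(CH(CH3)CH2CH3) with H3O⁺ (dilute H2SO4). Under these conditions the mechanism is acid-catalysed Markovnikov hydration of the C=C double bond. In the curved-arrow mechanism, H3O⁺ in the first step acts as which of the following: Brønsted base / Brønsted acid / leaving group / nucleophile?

Step 1: The π electrons of the C=C bond attack a proton of H3O⁺; Markovnikov addition places the new C–H on the less-substituted alkene carbon, so the positive charge ends up on the more-substituted carbon — a tertiary carbocation. H2O is released.
H3O⁺ in the first step donates a proton in a proton-transfer step — a Brønsted acid.

Brønsted acid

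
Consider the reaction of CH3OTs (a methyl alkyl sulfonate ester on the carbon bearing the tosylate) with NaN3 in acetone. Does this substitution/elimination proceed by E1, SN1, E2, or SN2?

SN2

Conditions: a methyl substrate with a strong nucleophile in the polar aprotic solvent acetone.
These conditions are the textbook signature of the SN2 pathway.
An unhindered substrate with a strong nucleophile in a polar aprotic solvent favours one-step backside displacement.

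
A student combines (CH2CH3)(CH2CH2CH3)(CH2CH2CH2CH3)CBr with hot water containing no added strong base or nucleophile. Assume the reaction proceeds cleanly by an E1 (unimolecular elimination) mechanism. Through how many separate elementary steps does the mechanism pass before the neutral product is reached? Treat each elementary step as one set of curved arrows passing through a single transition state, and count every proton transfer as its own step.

2

Step 1: Ionisation: the C–Br σ-bond cleaves heterolytically; both bonding electrons depart with Br⁻, leaving a tertiary carbocation at the α-carbon.
(No 1,2-shift: no single shift to an adjacent carbon would give a more stable cation.)
Step 2: Loss of a β-proton to a water molecule of the solvent: the C–H bonding pair collapses toward the cationic carbon to form the C=C π bond, yielding the alkene.
Total: 2 elementary steps.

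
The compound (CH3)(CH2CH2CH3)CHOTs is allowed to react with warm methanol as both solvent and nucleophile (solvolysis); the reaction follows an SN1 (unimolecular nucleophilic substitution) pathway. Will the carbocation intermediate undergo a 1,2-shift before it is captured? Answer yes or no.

no

The first-formed carbocation is secondary.
No single 1,2-shift to an adjacent carbon would produce a more-substituted cation than the one already present, so no rearrangement occurs.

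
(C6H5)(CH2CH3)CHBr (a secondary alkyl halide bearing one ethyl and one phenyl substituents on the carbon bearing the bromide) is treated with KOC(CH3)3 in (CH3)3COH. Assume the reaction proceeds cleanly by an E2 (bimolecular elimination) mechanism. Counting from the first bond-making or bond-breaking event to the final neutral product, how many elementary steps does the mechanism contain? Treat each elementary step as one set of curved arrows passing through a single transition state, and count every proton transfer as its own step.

1

Step 1: The strong base (CH3)3CO⁻ removes a β-hydrogen; in the same concerted event the electrons of the breaking C–H bond form the new π(C=C) bond and the C–Br σ-bond breaks, expelling Br⁻. Anti-periplanar geometry; one transition state.
Total: 1 elementary step.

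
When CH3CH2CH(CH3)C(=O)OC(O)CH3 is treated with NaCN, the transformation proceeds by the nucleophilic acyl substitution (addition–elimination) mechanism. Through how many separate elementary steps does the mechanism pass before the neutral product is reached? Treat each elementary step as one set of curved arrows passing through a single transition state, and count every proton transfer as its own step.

2

Step 1: Nucleophilic addition of CN⁻ to the acyl carbon breaks the π(C=O) bond and yields a tetrahedral, anionic intermediate.
Step 2: Collapse of the tetrahedral intermediate: the alkoxide oxygen pushes its lone pair back to re-form C=O while CH3CO2⁻ leaves.
Total: 2 elementary steps.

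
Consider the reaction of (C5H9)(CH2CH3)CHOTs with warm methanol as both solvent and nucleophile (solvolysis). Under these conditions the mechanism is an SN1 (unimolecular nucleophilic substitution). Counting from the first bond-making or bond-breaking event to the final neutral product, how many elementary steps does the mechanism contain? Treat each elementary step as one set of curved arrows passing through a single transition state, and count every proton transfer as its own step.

4

Step 1: Ionisation: the C–O σ-bond cleaves heterolytically; both bonding electrons depart with TsO⁻, leaving a secondary carbocation at the α-carbon.
Step 2: Carbocation rearrangement: a 1,2-hydride shift from the adjacent cyclopentyl carbon converts the initially-formed secondary cation into the more stable tertiary cation.
Step 3: A lone pair on the oxygen of CH3OH attacks the carbocation, forming a new C–O σ-bond and an oxonium ion.
Step 4: A second solvent molecule removes the proton on oxygen, giving the neutral ether product.
Total: 4 elementary steps.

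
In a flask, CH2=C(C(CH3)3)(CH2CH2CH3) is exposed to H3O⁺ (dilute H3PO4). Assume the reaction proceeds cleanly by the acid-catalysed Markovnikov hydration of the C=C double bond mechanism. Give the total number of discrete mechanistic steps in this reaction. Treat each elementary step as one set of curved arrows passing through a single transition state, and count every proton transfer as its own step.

Step 1: Electrophilic addition begins with the π(C=C) electrons forming a bond to the proton of H3O⁺. Following Markovnikov's rule, the resulting cation is tertiary. H2O is released.
(No 1,2-shift: no single shift to an adjacent carbon would give a more stable cation.)
Step 2: Nucleophilic capture of the cation by H2O produces the protonated alcohol (an oxonium ion).
Step 3: H2O removes a proton from the oxonium oxygen, regenerating H3O⁺ and giving the neutral alcohol.
Total: 3 elementary steps.

3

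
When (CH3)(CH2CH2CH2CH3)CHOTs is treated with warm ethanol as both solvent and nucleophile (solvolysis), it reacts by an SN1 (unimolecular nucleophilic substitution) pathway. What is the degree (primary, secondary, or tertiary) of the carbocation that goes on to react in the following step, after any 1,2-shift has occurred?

secondary

Step 1: Ionisation: the C–O σ-bond cleaves heterolytically; both bonding electrons depart with TsO⁻, leaving a secondary carbocation at the α-carbon.
No single 1,2-shift to an adjacent carbon would give a more-substituted cation, so no rearrangement occurs.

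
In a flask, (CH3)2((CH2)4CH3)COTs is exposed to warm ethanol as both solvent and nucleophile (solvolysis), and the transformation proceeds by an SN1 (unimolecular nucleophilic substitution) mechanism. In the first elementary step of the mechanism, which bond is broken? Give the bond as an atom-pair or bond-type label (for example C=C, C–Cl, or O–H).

Step 1: Rate-determining heterolysis of the C–O bond gives TsO⁻ and a tertiary carbocation.
The bond broken in this step is the C–O bond.

C–O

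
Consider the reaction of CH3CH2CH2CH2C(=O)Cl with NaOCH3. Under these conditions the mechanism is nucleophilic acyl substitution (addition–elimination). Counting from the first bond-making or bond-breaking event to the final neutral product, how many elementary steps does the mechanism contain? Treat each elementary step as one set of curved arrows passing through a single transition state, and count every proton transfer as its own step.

2

Step 1: A lone pair on the O of CH3O⁻ attacks the electrophilic acyl carbon; the π(C=O) electrons move onto oxygen, giving a tetrahedral intermediate.
Step 2: Elimination step: re-formation of the carbonyl π bond drives out Cl⁻, giving the new acyl compound.
Total: 2 elementary steps.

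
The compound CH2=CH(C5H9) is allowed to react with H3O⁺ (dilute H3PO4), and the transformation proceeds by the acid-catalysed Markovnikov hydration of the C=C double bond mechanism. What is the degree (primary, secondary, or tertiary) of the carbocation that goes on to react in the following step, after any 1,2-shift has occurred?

tertiary

Step 1: Electrophilic addition begins with the π(C=C) electrons forming a bond to the proton of H3O⁺. Following Markovnikov's rule, the resulting cation is secondary. H2O is released.
Step 2: A hydride (H with its bonding pair) migrates from the adjacent cyclopentyl carbon to the cationic centre — a 1,2-hydride shift — upgrading the secondary cation to a tertiary one.
The cation rearranges from secondary to tertiary via a 1,2-hydride shift from the adjacent cyclopentyl carbon; the tertiary cation is what reacts next.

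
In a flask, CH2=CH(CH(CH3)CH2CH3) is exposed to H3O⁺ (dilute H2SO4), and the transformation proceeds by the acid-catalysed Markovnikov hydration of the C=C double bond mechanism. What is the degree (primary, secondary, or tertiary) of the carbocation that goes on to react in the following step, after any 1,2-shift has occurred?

Step 1: The π electrons of the C=C bond attack a proton of H3O⁺; Markovnikov addition places the new C–H on the less-substituted alkene carbon, so the positive charge ends up on the more-substituted carbon — a secondary carbocation. H2O is released.
Step 2: Carbocation rearrangement: a 1,2-hydride shift from the adjacent sec-butyl carbon converts the initially-formed secondary cation into the more stable tertiary cation.
The cation rearranges from secondary to tertiary via a 1,2-hydride shift from the adjacent sec-butyl carbon; the tertiary cation is what reacts next.

tertiary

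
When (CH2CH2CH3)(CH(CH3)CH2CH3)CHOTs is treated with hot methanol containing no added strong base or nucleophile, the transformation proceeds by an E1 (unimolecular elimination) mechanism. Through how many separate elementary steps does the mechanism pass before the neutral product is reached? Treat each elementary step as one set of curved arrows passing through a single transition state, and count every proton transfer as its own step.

3

Step 1: Rate-determining heterolysis of the C–O bond gives TsO⁻ and a secondary carbocation.
Step 2: Carbocation rearrangement: a 1,2-hydride shift from the adjacent sec-butyl carbon converts the initially-formed secondary cation into the more stable tertiary cation.
Step 3: Loss of a β-proton to a methanol molecule of the solvent: the C–H bonding pair collapses toward the cationic carbon to form the C=C π bond, yielding the alkene.
Total: 3 elementary steps.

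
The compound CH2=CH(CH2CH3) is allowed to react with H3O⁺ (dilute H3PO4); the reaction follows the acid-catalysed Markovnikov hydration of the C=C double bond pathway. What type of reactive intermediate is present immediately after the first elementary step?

secondary carbocation

Step 1: The π electrons of the C=C bond attack a proton of H3O⁺; Markovnikov addition places the new C–H on the less-substituted alkene carbon, so the positive charge ends up on the more-substituted carbon — a secondary carbocation. H2O is released.
After step 1 the species present is a secondary carbocation.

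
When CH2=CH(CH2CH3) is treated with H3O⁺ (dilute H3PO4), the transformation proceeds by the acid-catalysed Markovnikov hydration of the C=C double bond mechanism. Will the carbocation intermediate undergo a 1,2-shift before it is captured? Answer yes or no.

The first-formed carbocation is secondary.
No single 1,2-shift to an adjacent carbon would produce a more-substituted cation than the one already present, so no rearrangement occurs.

no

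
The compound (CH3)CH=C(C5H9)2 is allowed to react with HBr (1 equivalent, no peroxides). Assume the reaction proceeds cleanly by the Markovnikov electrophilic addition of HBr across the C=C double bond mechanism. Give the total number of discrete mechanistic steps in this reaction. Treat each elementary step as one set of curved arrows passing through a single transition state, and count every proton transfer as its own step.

2

Step 1: Protonation of the alkene by HBr: the π bond acts as the nucleophile and picks up H⁺, giving the more stable (Markovnikov) tertiary carbocation. The H–Br bond breaks heterolytically, releasing Br⁻.
(No 1,2-shift: no single shift to an adjacent carbon would give a more stable cation.)
Step 2: Br⁻ captures the cation: a lone pair on Br⁻ fills the empty p orbital, producing the alkyl halide product.
Total: 2 elementary steps.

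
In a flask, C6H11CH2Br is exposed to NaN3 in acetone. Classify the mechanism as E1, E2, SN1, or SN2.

Conditions: a primary substrate with a strong nucleophile in the polar aprotic solvent acetone.
These conditions are the textbook signature of the SN2 pathway.
An unhindered substrate with a strong nucleophile in a polar aprotic solvent favours one-step backside displacement.

SN2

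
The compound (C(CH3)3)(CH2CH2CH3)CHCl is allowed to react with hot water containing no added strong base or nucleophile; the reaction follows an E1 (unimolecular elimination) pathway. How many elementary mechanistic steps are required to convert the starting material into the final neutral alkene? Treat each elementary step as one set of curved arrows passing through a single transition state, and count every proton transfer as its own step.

Step 1: Rate-determining heterolysis of the C–Cl bond gives Cl⁻ and a secondary carbocation.
Step 2: A methyl group with its bonding pair migrates from the adjacent tert-butyl carbon to the cationic centre — a 1,2-methyl shift — upgrading the secondary cation to a tertiary one.
Step 3: Loss of a β-proton to a water molecule of the solvent: the C–H bonding pair collapses toward the cationic carbon to form the C=C π bond, yielding the alkene.
Total: 3 elementary steps.

3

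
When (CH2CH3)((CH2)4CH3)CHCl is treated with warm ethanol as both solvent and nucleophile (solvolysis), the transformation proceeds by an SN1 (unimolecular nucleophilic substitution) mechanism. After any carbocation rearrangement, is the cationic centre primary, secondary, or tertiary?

Step 1: The C–Cl bond breaks with both electrons going to the chloride; Cl⁻ leaves and a secondary carbocation remains.
No single 1,2-shift to an adjacent carbon would give a more-substituted cation, so no rearrangement occurs.

secondary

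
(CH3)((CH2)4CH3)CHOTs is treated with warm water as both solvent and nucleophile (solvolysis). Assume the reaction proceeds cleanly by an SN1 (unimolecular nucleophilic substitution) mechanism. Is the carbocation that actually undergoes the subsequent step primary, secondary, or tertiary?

secondary

Step 1: Unassisted departure of TsO⁻ (taking the C–O bonding pair) generates a secondary carbocation.
No single 1,2-shift to an adjacent carbon would give a more-substituted cation, so no rearrangement occurs.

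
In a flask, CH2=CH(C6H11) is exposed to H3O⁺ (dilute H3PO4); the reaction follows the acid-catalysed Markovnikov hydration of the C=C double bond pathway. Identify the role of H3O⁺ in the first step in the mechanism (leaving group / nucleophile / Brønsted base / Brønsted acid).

Brønsted acid

Step 1: Electrophilic addition begins with the π(C=C) electrons forming a bond to the proton of H3O⁺. Following Markovnikov's rule, the resulting cation is secondary. H2O is released.
H3O⁺ in the first step donates a proton in a proton-transfer step — a Brønsted acid.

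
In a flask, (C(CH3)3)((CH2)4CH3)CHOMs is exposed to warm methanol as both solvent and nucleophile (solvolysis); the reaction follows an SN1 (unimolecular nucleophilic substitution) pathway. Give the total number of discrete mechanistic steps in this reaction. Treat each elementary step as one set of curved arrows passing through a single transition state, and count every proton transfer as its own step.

4

Step 1: Unassisted departure of MsO⁻ (taking the C–O bonding pair) generates a secondary carbocation.
Step 2: Carbocation rearrangement: a 1,2-methyl shift from the adjacent tert-butyl carbon converts the initially-formed secondary cation into the more stable tertiary cation.
Step 3: A lone pair on the oxygen of CH3OH attacks the carbocation, forming a new C–O σ-bond and an oxonium ion.
Step 4: Deprotonation of the oxonium oxygen by solvent methanol yields the neutral ether.
Total: 4 elementary steps.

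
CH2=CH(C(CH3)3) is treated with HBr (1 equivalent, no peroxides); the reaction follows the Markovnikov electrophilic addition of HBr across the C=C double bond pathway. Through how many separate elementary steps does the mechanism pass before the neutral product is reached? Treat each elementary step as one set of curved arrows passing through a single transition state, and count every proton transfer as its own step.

3

Step 1: Protonation of the alkene by HBr: the π bond acts as the nucleophile and picks up H⁺, giving the more stable (Markovnikov) secondary carbocation. The H–Br bond breaks heterolytically, releasing Br⁻.
Step 2: A 1,2-methyl shift from the adjacent tert-butyl carbon moves the positive charge from the secondary centre to an adjacent carbon, generating a more stable tertiary carbocation.
Step 3: Nucleophilic attack by Br⁻ on the carbocation completes the addition, giving R–Br.
Total: 3 elementary steps.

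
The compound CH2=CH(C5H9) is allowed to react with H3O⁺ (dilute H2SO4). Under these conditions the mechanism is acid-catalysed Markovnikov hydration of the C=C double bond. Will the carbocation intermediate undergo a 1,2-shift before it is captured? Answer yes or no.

The first-formed carbocation is secondary.
The adjacent cyclopentyl carbon already bears 2 other carbon substituents and has a hydrogen to migrate; after a 1,2-hydride shift from that carbon the positive charge sits on a tertiary centre.
Tertiary is more stable than secondary, so the shift occurs.

yes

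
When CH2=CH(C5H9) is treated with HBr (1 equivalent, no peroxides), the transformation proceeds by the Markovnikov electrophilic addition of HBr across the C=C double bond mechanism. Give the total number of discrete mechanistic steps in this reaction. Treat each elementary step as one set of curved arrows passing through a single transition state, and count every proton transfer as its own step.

Step 1: Protonation of the alkene by HBr: the π bond acts as the nucleophile and picks up H⁺, giving the more stable (Markovnikov) secondary carbocation. The H–Br bond breaks heterolytically, releasing Br⁻.
Step 2: A 1,2-hydride shift from the adjacent cyclopentyl carbon moves the positive charge from the secondary centre to an adjacent carbon, generating a more stable tertiary carbocation.
Step 3: Nucleophilic attack by Br⁻ on the carbocation completes the addition, giving R–Br.
Total: 3 elementary steps.

3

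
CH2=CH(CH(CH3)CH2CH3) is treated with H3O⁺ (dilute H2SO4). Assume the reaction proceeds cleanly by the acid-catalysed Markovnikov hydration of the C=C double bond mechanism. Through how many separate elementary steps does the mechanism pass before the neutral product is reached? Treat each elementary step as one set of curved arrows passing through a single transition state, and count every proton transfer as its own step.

4

Step 1: Protonation of the alkene by H3O⁺: the π bond acts as the nucleophile and picks up H⁺, giving the more stable (Markovnikov) secondary carbocation. H2O is released.
Step 2: A hydride (H with its bonding pair) migrates from the adjacent sec-butyl carbon to the cationic centre — a 1,2-hydride shift — upgrading the secondary cation to a tertiary one.
Step 3: Nucleophilic capture of the cation by H2O produces the protonated alcohol (an oxonium ion).
Step 4: H2O removes a proton from the oxonium oxygen, regenerating H3O⁺ and giving the neutral alcohol.
Total: 4 elementary steps.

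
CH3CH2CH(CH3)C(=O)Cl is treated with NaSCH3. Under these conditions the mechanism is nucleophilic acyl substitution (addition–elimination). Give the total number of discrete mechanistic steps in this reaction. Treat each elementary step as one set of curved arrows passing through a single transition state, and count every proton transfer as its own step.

2

Step 1: CH3S⁻ adds to the carbonyl carbon; the C=O π electrons shift onto oxygen and a tetrahedral alkoxide intermediate forms.
Step 2: An oxygen lone pair re-forms the C=O π bond as the C–Cl σ-bond breaks; Cl⁻ is expelled.
Total: 2 elementary steps.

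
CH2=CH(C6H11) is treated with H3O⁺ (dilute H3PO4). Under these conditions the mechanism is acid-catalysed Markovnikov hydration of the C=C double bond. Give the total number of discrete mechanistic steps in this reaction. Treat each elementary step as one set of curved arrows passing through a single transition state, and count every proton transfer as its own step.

4

Step 1: Electrophilic addition begins with the π(C=C) electrons forming a bond to the proton of H3O⁺. Following Markovnikov's rule, the resulting cation is secondary. H2O is released.
Step 2: Carbocation rearrangement: a 1,2-hydride shift from the adjacent cyclohexyl carbon converts the initially-formed secondary cation into the more stable tertiary cation.
Step 3: Water acts as the nucleophile: an oxygen lone pair bonds to the cationic carbon, giving an oxonium-ion intermediate.
Step 4: Proton transfer from the O–H of the oxonium ion to H2O completes the catalytic cycle and yields the alcohol.
Total: 4 elementary steps.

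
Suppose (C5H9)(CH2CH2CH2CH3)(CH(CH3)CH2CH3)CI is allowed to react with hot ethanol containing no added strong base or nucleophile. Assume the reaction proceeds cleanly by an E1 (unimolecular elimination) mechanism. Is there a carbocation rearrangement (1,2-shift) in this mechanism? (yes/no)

The first-formed carbocation is tertiary.
No single 1,2-shift to an adjacent carbon would produce a more-substituted cation than the one already present, so no rearrangement occurs.

no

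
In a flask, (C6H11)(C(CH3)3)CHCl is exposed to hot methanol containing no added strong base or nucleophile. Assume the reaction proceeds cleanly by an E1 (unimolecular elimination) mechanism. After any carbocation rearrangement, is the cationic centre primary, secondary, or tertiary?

Step 1: Ionisation: the C–Cl σ-bond cleaves heterolytically; both bonding electrons depart with Cl⁻, leaving a secondary carbocation at the α-carbon.
Step 2: Carbocation rearrangement: a 1,2-hydride shift from the adjacent cyclohexyl carbon converts the initially-formed secondary cation into the more stable tertiary cation.
The cation rearranges from secondary to tertiary via a 1,2-hydride shift from the adjacent cyclohexyl carbon; the tertiary cation is what reacts next.

tertiary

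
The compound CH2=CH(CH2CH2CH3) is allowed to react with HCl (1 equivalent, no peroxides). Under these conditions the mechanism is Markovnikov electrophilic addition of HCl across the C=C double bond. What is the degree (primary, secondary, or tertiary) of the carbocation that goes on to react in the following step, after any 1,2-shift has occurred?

Step 1: The π electrons of the C=C bond attack a proton of HCl; Markovnikov addition places the new C–H on the less-substituted alkene carbon, so the positive charge ends up on the more-substituted carbon — a secondary carbocation. The H–Cl bond breaks heterolytically, releasing Cl⁻.
No single 1,2-shift to an adjacent carbon would give a more-substituted cation, so no rearrangement occurs.

secondary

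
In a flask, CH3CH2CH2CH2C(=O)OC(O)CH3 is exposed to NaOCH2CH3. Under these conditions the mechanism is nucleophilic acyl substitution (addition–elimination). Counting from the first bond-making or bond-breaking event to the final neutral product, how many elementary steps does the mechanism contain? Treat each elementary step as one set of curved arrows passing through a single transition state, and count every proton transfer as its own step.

2

Step 1: Nucleophilic addition of CH3CH2O⁻ to the acyl carbon breaks the π(C=O) bond and yields a tetrahedral, anionic intermediate.
Step 2: Elimination step: re-formation of the carbonyl π bond drives out CH3CO2⁻, giving the new acyl compound.
Total: 2 elementary steps.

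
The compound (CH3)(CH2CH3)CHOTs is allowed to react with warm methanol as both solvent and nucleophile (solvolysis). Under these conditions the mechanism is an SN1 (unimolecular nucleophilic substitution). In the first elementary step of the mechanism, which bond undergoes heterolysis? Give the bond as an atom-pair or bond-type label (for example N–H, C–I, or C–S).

Step 1: Ionisation: the C–O σ-bond cleaves heterolytically; both bonding electrons depart with TsO⁻, leaving a secondary carbocation at the α-carbon.
The bond broken in this step is the C–O bond.

C–O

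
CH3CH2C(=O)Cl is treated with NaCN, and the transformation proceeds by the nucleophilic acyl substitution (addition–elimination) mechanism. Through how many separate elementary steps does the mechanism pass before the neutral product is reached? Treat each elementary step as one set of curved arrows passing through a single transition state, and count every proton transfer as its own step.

2

Step 1: Nucleophilic addition of CN⁻ to the acyl carbon breaks the π(C=O) bond and yields a tetrahedral, anionic intermediate.
Step 2: Collapse of the tetrahedral intermediate: the alkoxide oxygen pushes its lone pair back to re-form C=O while Cl⁻ leaves.
Total: 2 elementary steps.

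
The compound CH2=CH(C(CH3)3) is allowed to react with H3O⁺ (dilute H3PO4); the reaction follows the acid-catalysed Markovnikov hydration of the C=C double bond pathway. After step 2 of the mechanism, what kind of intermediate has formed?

Step 1: The π electrons of the C=C bond attack a proton of H3O⁺; Markovnikov addition places the new C–H on the less-substituted alkene carbon, so the positive charge ends up on the more-substituted carbon — a secondary carbocation. H2O is released.
Step 2: A 1,2-methyl shift from the adjacent tert-butyl carbon moves the positive charge from the secondary centre to an adjacent carbon, generating a more stable tertiary carbocation.
After step 2 the species present is a tertiary carbocation.

tertiary carbocation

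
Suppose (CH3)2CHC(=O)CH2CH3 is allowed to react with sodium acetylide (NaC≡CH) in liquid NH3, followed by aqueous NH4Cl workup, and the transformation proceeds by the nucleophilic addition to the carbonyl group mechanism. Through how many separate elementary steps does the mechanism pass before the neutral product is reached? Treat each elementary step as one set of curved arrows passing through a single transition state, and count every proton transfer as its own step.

2

Step 1: A lone pair / filled orbital on HC≡C⁻ attacks the electrophilic carbonyl carbon; the π(C=O) electrons shift onto oxygen, producing a tetrahedral alkoxide intermediate.
Step 2: Protonation of the alkoxide by aqueous NH4Cl workup furnishes a propargyl alcohol.
Total: 2 elementary steps.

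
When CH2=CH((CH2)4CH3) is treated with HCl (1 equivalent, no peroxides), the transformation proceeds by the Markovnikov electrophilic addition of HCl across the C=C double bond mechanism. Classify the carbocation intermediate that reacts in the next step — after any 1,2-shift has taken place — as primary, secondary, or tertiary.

secondary

Step 1: Protonation of the alkene by HCl: the π bond acts as the nucleophile and picks up H⁺, giving the more stable (Markovnikov) secondary carbocation. The H–Cl bond breaks heterolytically, releasing Cl⁻.
No single 1,2-shift to an adjacent carbon would give a more-substituted cation, so no rearrangement occurs.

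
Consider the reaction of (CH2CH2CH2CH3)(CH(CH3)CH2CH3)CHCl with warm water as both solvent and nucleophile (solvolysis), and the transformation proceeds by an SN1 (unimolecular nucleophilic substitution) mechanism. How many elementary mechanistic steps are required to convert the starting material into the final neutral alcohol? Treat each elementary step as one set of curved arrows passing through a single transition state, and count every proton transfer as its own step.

4

Step 1: Rate-determining heterolysis of the C–Cl bond gives Cl⁻ and a secondary carbocation.
Step 2: A hydride (H with its bonding pair) migrates from the adjacent sec-butyl carbon to the cationic centre — a 1,2-hydride shift — upgrading the secondary cation to a tertiary one.
Step 3: H2O donates an oxygen lone pair into the empty p orbital of the cation, giving a protonated alcohol (an oxonium ion).
Step 4: Proton transfer from the O–H of the oxonium ion to a solvent molecule delivers the neutral alcohol.
Total: 4 elementary steps.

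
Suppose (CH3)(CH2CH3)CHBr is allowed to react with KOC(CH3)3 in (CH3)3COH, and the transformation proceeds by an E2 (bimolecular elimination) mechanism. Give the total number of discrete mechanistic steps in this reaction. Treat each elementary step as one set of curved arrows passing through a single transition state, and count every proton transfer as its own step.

Step 1: In one step, (CH3)3CO⁻ pulls off a β-proton, the C–Br bond cleaves, and a C=C double bond forms between the α- and β-carbons (E2, anti elimination).
Total: 1 elementary step.

1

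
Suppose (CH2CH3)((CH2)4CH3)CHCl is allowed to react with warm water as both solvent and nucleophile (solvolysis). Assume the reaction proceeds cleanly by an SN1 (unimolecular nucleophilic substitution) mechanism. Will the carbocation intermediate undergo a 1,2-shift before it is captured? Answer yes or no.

The first-formed carbocation is secondary.
No single 1,2-shift to an adjacent carbon would produce a more-substituted cation than the one already present, so no rearrangement occurs.

no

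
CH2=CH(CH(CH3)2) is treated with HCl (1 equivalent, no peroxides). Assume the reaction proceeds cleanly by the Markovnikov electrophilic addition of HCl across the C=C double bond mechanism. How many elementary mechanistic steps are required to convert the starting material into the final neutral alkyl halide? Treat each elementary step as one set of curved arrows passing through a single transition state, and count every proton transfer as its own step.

Step 1: The π electrons of the C=C bond attack a proton of HCl; Markovnikov addition places the new C–H on the less-substituted alkene carbon, so the positive charge ends up on the more-substituted carbon — a secondary carbocation. The H–Cl bond breaks heterolytically, releasing Cl⁻.
Step 2: Carbocation rearrangement: a 1,2-hydride shift from the adjacent isopropyl carbon converts the initially-formed secondary cation into the more stable tertiary cation.
Step 3: The Cl⁻ anion donates a lone pair to the carbocation, forming the new C–Cl σ-bond and giving the neutral alkyl halide.
Total: 3 elementary steps.

3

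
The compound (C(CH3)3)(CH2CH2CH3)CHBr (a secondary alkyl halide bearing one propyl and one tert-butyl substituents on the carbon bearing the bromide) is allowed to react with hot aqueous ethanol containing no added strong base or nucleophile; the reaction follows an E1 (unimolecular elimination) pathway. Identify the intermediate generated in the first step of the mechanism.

secondary carbocation

Step 1: Ionisation: the C–Br σ-bond cleaves heterolytically; both bonding electrons depart with Br⁻, leaving a secondary carbocation at the α-carbon.
After step 1 the species present is a secondary carbocation.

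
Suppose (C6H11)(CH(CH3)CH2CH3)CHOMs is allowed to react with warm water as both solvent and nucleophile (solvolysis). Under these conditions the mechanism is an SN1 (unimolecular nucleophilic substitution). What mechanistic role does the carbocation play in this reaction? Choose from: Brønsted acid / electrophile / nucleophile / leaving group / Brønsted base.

Step 3: H2O donates an oxygen lone pair into the empty p orbital of the cation, giving a protonated alcohol (an oxonium ion).
The carbocation accepts an electron pair into an empty or π* orbital — it is the electrophile.

electrophile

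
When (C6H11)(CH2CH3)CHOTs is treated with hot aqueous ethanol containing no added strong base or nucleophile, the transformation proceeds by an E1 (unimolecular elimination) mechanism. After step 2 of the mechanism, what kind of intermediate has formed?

Step 1: The C–O bond breaks with both electrons going to the tosylate; TsO⁻ leaves and a secondary carbocation remains.
Step 2: A hydride (H with its bonding pair) migrates from the adjacent cyclohexyl carbon to the cationic centre — a 1,2-hydride shift — upgrading the secondary cation to a tertiary one.
After step 2 the species present is a tertiary carbocation.

tertiary carbocation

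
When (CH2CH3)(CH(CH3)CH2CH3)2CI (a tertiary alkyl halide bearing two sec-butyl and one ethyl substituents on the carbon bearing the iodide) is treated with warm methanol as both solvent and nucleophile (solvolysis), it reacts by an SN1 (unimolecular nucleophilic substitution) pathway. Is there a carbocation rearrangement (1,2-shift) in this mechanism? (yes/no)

no

The first-formed carbocation is tertiary.
No single 1,2-shift to an adjacent carbon would produce a more-substituted cation than the one already present, so no rearrangement occurs.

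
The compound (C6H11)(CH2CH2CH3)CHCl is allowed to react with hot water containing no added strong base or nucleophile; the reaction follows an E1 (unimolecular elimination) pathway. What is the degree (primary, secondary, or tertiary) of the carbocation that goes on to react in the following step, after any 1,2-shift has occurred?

Step 1: Ionisation: the C–Cl σ-bond cleaves heterolytically; both bonding electrons depart with Cl⁻, leaving a secondary carbocation at the α-carbon.
Step 2: Carbocation rearrangement: a 1,2-hydride shift from the adjacent cyclohexyl carbon converts the initially-formed secondary cation into the more stable tertiary cation.
The cation rearranges from secondary to tertiary via a 1,2-hydride shift from the adjacent cyclohexyl carbon; the tertiary cation is what reacts next.

tertiary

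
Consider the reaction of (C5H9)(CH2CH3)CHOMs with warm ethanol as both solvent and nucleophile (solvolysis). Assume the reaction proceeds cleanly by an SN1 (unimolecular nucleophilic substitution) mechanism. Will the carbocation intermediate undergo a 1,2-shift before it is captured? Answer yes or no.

The first-formed carbocation is secondary.
The adjacent cyclopentyl carbon already bears 2 other carbon substituents and has a hydrogen to migrate; after a 1,2-hydride shift from that carbon the positive charge sits on a tertiary centre.
Tertiary is more stable than secondary, so the shift occurs.

yes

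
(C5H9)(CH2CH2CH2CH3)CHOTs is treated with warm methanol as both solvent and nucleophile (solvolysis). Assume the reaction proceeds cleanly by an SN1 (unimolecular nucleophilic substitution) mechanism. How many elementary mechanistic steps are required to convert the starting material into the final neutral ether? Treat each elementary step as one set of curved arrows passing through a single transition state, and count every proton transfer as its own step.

4

Step 1: Rate-determining heterolysis of the C–O bond gives TsO⁻ and a secondary carbocation.
Step 2: Carbocation rearrangement: a 1,2-hydride shift from the adjacent cyclopentyl carbon converts the initially-formed secondary cation into the more stable tertiary cation.
Step 3: A lone pair on the oxygen of CH3OH attacks the carbocation, forming a new C–O σ-bond and an oxonium ion.
Step 4: A second solvent molecule removes the proton on oxygen, giving the neutral ether product.
Total: 4 elementary steps.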